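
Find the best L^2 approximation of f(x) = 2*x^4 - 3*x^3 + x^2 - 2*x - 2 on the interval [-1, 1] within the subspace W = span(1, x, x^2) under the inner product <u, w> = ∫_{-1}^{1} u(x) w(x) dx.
g(x) = 19*x^2/7 - 19*x/5 - 76/35

The best approximation g ∈ W is the orthogonal projection of f onto W. Writing g = a_0 + a_1 x + a_2 x^2, the coefficients solve the normal equations G · a = b where
  G_{ij} = <φ_i, φ_j> and b_i = <f, φ_i>, with φ_0 = 1, φ_1 = x, φ_2 = x^2.
G =
  [2, 0, 2/3]
  [0, 2/3, 0]
  [2/3, 0, 2/5],
b = (-38/15, -38/15, -38/105).
Solving gives a_0 = -76/35, a_1 = -19/5, a_2 = 19/7, so
  g(x) = 19*x^2/7 - 19*x/5 - 76/35.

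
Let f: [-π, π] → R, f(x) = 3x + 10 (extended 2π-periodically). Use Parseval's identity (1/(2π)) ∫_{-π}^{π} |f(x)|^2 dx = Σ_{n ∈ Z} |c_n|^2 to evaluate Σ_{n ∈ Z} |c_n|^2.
Σ |c_n|^2 = 3π^2 + 100

Expand and integrate term by term over [-π, π]:
  ∫ (3x)^2 dx = 9·(2π^3/3); ∫ 2·3·(10)·x dx = 0 (odd integrand); ∫ 10^2 dx = 100·2π.
So (1/(2π)) ∫_{-π}^{π} (3x + 10)^2 dx = 9π^2/3 + 100 = 3π^2 + 100.
Parseval ⇒ Σ |c_n|^2 = 3π^2 + 100.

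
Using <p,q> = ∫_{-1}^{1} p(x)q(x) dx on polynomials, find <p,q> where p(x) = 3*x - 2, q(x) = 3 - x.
<p,q> = -14

Expand the product: p(x)·q(x) = -3*x^2 + 11*x - 6.
∫_{-1}^{1} of each monomial x^k gives [2/(k+1) if k even, 0 if k odd]. Integrating term-by-term (or equivalently evaluating the antiderivative F(x) = -x^3 + 11*x^2/2 - 6*x at the endpoints):
  F(1) − F(−1) = -3/2 − (25/2) = -14.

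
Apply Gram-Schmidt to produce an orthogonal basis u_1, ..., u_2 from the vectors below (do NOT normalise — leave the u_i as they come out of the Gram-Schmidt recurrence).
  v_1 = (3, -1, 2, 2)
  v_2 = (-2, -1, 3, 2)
Orthogonal basis:
  u_1 = (3, -1, 2, 2)
  u_2 = (-17/6, -13/18, 22/9, 13/9)

Apply the Gram-Schmidt recurrence
  u_1 = v_1
  u_i = v_i − Σ_{j<i} ((v_i · u_j) / (u_j · u_j)) · u_j.

Step by step this gives:
  u_1 = (3, -1, 2, 2)
  u_2 = (-17/6, -13/18, 22/9, 13/9)

Orthogonality check:
  u_2 · u_1 = 0 (should be 0)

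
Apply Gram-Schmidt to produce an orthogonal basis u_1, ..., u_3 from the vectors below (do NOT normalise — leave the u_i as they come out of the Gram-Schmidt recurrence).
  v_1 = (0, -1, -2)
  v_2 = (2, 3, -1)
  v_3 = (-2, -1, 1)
Orthogonal basis:
  u_1 = (0, -1, -2)
  u_2 = (2, 14/5, -7/5)
  u_3 = (-56/69, 32/69, -16/69)

Apply the Gram-Schmidt recurrence
  u_1 = v_1
  u_i = v_i − Σ_{j<i} ((v_i · u_j) / (u_j · u_j)) · u_j.

Step by step this gives:
  u_1 = (0, -1, -2)
  u_2 = (2, 14/5, -7/5)
  u_3 = (-56/69, 32/69, -16/69)

Orthogonality check:
  u_2 · u_1 = 0 (should be 0)
  u_3 · u_1 = 0 (should be 0)
  u_3 · u_2 = 0 (should be 0)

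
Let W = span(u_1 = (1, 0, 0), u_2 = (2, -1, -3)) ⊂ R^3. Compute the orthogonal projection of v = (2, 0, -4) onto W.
proj_W(v) = (2, -6/5, -18/5)

Set up U = [u_1 | ... | u_2] ∈ R^(3×2). The projector onto W = col(U) is P = U (U^T U)^(-1) U^T.
Compute U^T U =
  [1, 2]
  [2, 14],
and U^T v = (2, 16).
Solve U^T U · c = U^T v for the coefficients: c = (-2/5, 6/5). The projection is proj_W(v) = U c.
Check: (v - proj_W(v)) · u_1 = 0  (should be 0).
Check: (v - proj_W(v)) · u_2 = 0  (should be 0).
Result: proj_W(v) = (2, -6/5, -18/5).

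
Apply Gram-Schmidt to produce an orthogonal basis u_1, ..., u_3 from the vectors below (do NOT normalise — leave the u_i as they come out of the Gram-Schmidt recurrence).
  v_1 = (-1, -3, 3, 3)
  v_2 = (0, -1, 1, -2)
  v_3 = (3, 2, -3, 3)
Orthogonal basis:
  u_1 = (-1, -3, 3, 3)
  u_2 = (0, -1, 1, -2)
  u_3 = (75/28, -67/84, -17/84, 25/84)

Apply the Gram-Schmidt recurrence
  u_1 = v_1
  u_i = v_i − Σ_{j<i} ((v_i · u_j) / (u_j · u_j)) · u_j.

Step by step this gives:
  u_1 = (-1, -3, 3, 3)
  u_2 = (0, -1, 1, -2)
  u_3 = (75/28, -67/84, -17/84, 25/84)

Orthogonality check:
  u_2 · u_1 = 0 (should be 0)
  u_3 · u_1 = 0 (should be 0)
  u_3 · u_2 = 0 (should be 0)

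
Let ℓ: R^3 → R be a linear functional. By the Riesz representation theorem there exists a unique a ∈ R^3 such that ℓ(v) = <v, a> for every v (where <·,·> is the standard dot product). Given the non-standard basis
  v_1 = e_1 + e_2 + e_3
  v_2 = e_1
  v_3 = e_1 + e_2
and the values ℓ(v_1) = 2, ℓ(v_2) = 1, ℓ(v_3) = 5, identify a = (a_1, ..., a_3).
a = (1, 4, -3)

Write a = (a_1, ..., a_3) in the standard basis. For each basis vector v_i, ℓ(v_i) = <v_i, a> is a linear equation in the a_j's. Collect the n equations into a matrix system V a = ℓ, where row i of V is v_i (expressed in the standard basis). Since V is invertible (lower-triangular with 1s on the diagonal, up to permutation), solve by back-substitution:
  V =
[[1, 1, 1],
 [1, 0, 0],
 [1, 1, 0]]
  V a = (2, 1, 5)
Solving gives a = (1, 4, -3).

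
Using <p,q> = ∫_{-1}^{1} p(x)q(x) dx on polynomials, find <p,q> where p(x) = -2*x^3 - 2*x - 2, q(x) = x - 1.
<p,q> = 28/15

Expand the product: p(x)·q(x) = -2*x^4 + 2*x^3 - 2*x^2 + 2.
∫_{-1}^{1} of each monomial x^k gives [2/(k+1) if k even, 0 if k odd]. Integrating term-by-term (or equivalently evaluating the antiderivative F(x) = -2*x^5/5 + x^4/2 - 2*x^3/3 + 2*x at the endpoints):
  F(1) − F(−1) = 43/30 − (-13/30) = 28/15.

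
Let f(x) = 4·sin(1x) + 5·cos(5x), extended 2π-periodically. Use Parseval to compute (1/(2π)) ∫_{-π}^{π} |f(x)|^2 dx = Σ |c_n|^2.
Σ |c_n|^2 = 41/2

Expand |f|^2 and use orthogonality of {sin(nx), cos(mx)} on [-π, π]:
  ∫_{-π}^{π} sin(nx)^2 dx = π, ∫ cos(mx)^2 dx = π, and cross terms integrate to 0.
So ∫_{-π}^{π} f(x)^2 dx = 4^2 · π + 5^2 · π = (16 + 25)π.
Divide by 2π: (16 + 25)/2 = 41/2.
By Parseval, this equals Σ |c_n|^2.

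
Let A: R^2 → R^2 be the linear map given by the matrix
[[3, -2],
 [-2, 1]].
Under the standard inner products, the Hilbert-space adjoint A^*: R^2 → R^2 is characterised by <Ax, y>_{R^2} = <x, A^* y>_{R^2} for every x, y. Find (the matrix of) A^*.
A^* = A^T =
[[3, -2],
 [-2, 1]]

For real matrices with standard dot products, the defining identity <Ax, y> = <x, A^* y> gives (Ax)^T y = x^T (A^*) y, i.e. x^T A^T y = x^T (A^*) y. Since this holds for all x, y, we must have A^* = A^T. Therefore
A^* =
[[3, -2],
 [-2, 1]].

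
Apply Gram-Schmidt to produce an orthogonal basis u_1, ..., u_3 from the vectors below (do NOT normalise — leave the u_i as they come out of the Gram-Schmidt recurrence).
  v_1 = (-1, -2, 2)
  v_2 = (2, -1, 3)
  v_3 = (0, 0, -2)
Orthogonal basis:
  u_1 = (-1, -2, 2)
  u_2 = (8/3, 1/3, 5/3)
  u_3 = (4/9, -7/9, -5/9)

Apply the Gram-Schmidt recurrence
  u_1 = v_1
  u_i = v_i − Σ_{j<i} ((v_i · u_j) / (u_j · u_j)) · u_j.

Step by step this gives:
  u_1 = (-1, -2, 2)
  u_2 = (8/3, 1/3, 5/3)
  u_3 = (4/9, -7/9, -5/9)

Orthogonality check:
  u_2 · u_1 = 0 (should be 0)
  u_3 · u_1 = 0 (should be 0)
  u_3 · u_2 = 0 (should be 0)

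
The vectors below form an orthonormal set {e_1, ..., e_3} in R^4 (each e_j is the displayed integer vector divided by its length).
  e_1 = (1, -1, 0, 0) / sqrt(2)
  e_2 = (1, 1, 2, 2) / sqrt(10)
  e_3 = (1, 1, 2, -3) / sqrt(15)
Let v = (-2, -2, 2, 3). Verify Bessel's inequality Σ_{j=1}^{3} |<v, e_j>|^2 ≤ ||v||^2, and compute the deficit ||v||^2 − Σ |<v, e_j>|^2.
Σ |<v, e_j>|^2 = 9; ||v||^2 = 21; deficit = 12

Write each e_j = u_j / sqrt(<u_j, u_j>) where u_j is the displayed integer vector. Then <v, e_j> = <v, u_j> / sqrt(<u_j, u_j>), so |<v, e_j>|^2 = <v, u_j>^2 / <u_j, u_j>.
Coefficients: <v, e_1> = 0/sqrt(2), <v, e_2> = 6/sqrt(10), <v, e_3> = -9/sqrt(15).
Square and sum: Σ |<v, e_j>|^2 = 9.
Compute ||v||^2 = v·v = 21.
Deficit = 21 − 9 = 12 ≥ 0, confirming Bessel's inequality. (The deficit equals ||v − Σ <v,e_j> e_j||^2, the squared distance from v to span{e_j}.)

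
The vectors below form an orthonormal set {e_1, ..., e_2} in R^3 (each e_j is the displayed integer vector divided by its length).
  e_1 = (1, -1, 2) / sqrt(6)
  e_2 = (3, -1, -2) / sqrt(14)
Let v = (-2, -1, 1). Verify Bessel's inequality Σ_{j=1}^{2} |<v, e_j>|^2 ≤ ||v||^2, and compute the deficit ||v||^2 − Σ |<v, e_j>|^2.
Σ |<v, e_j>|^2 = 11/3; ||v||^2 = 6; deficit = 7/3

Write each e_j = u_j / sqrt(<u_j, u_j>) where u_j is the displayed integer vector. Then <v, e_j> = <v, u_j> / sqrt(<u_j, u_j>), so |<v, e_j>|^2 = <v, u_j>^2 / <u_j, u_j>.
Coefficients: <v, e_1> = 1/sqrt(6), <v, e_2> = -7/sqrt(14).
Square and sum: Σ |<v, e_j>|^2 = 11/3.
Compute ||v||^2 = v·v = 6.
Deficit = 6 − 11/3 = 7/3 ≥ 0, confirming Bessel's inequality. (The deficit equals ||v − Σ <v,e_j> e_j||^2, the squared distance from v to span{e_j}.)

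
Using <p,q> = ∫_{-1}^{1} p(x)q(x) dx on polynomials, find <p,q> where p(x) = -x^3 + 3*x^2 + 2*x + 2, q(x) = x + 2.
<p,q> = 194/15

Expand the product: p(x)·q(x) = -x^4 + x^3 + 8*x^2 + 6*x + 4.
∫_{-1}^{1} of each monomial x^k gives [2/(k+1) if k even, 0 if k odd]. Integrating term-by-term (or equivalently evaluating the antiderivative F(x) = -x^5/5 + x^4/4 + 8*x^3/3 + 3*x^2 + 4*x at the endpoints):
  F(1) − F(−1) = 583/60 − (-193/60) = 194/15.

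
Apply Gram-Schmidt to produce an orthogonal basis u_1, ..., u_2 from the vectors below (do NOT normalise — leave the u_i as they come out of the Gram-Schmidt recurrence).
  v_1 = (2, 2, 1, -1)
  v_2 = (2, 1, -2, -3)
Orthogonal basis:
  u_1 = (2, 2, 1, -1)
  u_2 = (3/5, -2/5, -27/10, -23/10)

Apply the Gram-Schmidt recurrence
  u_1 = v_1
  u_i = v_i − Σ_{j<i} ((v_i · u_j) / (u_j · u_j)) · u_j.

Step by step this gives:
  u_1 = (2, 2, 1, -1)
  u_2 = (3/5, -2/5, -27/10, -23/10)

Orthogonality check:
  u_2 · u_1 = 0 (should be 0)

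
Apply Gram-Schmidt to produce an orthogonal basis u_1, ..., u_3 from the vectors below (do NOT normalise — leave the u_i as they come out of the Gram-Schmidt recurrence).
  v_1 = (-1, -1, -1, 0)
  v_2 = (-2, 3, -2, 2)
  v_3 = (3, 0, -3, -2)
Orthogonal basis:
  u_1 = (-1, -1, -1, 0)
  u_2 = (-5/3, 10/3, -5/3, 2)
  u_3 = (83/31, 20/31, -103/31, -50/31)

Apply the Gram-Schmidt recurrence
  u_1 = v_1
  u_i = v_i − Σ_{j<i} ((v_i · u_j) / (u_j · u_j)) · u_j.

Step by step this gives:
  u_1 = (-1, -1, -1, 0)
  u_2 = (-5/3, 10/3, -5/3, 2)
  u_3 = (83/31, 20/31, -103/31, -50/31)

Orthogonality check:
  u_2 · u_1 = 0 (should be 0)
  u_3 · u_1 = 0 (should be 0)
  u_3 · u_2 = 0 (should be 0)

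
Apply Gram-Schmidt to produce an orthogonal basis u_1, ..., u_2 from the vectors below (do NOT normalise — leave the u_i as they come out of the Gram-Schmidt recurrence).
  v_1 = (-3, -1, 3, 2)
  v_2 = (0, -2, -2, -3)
Orthogonal basis:
  u_1 = (-3, -1, 3, 2)
  u_2 = (-30/23, -56/23, -16/23, -49/23)

Apply the Gram-Schmidt recurrence
  u_1 = v_1
  u_i = v_i − Σ_{j<i} ((v_i · u_j) / (u_j · u_j)) · u_j.

Step by step this gives:
  u_1 = (-3, -1, 3, 2)
  u_2 = (-30/23, -56/23, -16/23, -49/23)

Orthogonality check:
  u_2 · u_1 = 0 (should be 0)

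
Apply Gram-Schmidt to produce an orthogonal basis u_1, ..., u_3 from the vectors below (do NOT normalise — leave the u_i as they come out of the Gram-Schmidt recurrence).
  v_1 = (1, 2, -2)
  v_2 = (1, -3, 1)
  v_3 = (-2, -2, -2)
Orthogonal basis:
  u_1 = (1, 2, -2)
  u_2 = (16/9, -13/9, -5/9)
  u_3 = (-48/25, -36/25, -12/5)

Apply the Gram-Schmidt recurrence
  u_1 = v_1
  u_i = v_i − Σ_{j<i} ((v_i · u_j) / (u_j · u_j)) · u_j.

Step by step this gives:
  u_1 = (1, 2, -2)
  u_2 = (16/9, -13/9, -5/9)
  u_3 = (-48/25, -36/25, -12/5)

Orthogonality check:
  u_2 · u_1 = 0 (should be 0)
  u_3 · u_1 = 0 (should be 0)
  u_3 · u_2 = 0 (should be 0)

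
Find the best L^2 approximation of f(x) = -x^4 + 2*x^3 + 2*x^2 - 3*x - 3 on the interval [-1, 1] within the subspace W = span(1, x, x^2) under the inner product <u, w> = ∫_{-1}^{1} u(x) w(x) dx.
g(x) = 8*x^2/7 - 9*x/5 - 102/35

The best approximation g ∈ W is the orthogonal projection of f onto W. Writing g = a_0 + a_1 x + a_2 x^2, the coefficients solve the normal equations G · a = b where
  G_{ij} = <φ_i, φ_j> and b_i = <f, φ_i>, with φ_0 = 1, φ_1 = x, φ_2 = x^2.
G =
  [2, 0, 2/3]
  [0, 2/3, 0]
  [2/3, 0, 2/5],
b = (-76/15, -6/5, -52/35).
Solving gives a_0 = -102/35, a_1 = -9/5, a_2 = 8/7, so
  g(x) = 8*x^2/7 - 9*x/5 - 102/35.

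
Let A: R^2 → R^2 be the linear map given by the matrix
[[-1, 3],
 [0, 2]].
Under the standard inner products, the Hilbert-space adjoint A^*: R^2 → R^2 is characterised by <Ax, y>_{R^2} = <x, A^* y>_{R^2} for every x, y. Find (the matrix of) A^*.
A^* = A^T =
[[-1, 0],
 [3, 2]]

For real matrices with standard dot products, the defining identity <Ax, y> = <x, A^* y> gives (Ax)^T y = x^T (A^*) y, i.e. x^T A^T y = x^T (A^*) y. Since this holds for all x, y, we must have A^* = A^T. Therefore
A^* =
[[-1, 0],
 [3, 2]].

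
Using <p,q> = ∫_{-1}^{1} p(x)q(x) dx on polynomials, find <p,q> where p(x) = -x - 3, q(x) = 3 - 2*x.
<p,q> = -50/3

Expand the product: p(x)·q(x) = 2*x^2 + 3*x - 9.
∫_{-1}^{1} of each monomial x^k gives [2/(k+1) if k even, 0 if k odd]. Integrating term-by-term (or equivalently evaluating the antiderivative F(x) = 2*x^3/3 + 3*x^2/2 - 9*x at the endpoints):
  F(1) − F(−1) = -41/6 − (59/6) = -50/3.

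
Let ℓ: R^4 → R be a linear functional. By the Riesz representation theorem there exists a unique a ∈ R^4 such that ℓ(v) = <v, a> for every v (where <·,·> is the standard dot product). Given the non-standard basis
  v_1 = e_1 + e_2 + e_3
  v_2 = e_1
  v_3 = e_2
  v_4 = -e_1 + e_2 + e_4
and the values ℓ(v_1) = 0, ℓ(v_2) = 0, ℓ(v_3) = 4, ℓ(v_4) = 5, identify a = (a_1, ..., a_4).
a = (0, 4, -4, 1)

Write a = (a_1, ..., a_4) in the standard basis. For each basis vector v_i, ℓ(v_i) = <v_i, a> is a linear equation in the a_j's. Collect the n equations into a matrix system V a = ℓ, where row i of V is v_i (expressed in the standard basis). Since V is invertible (lower-triangular with 1s on the diagonal, up to permutation), solve by back-substitution:
  V =
[[1, 1, 1, 0],
 [1, 0, 0, 0],
 [0, 1, 0, 0],
 [-1, 1, 0, 1]]
  V a = (0, 0, 4, 5)
Solving gives a = (0, 4, -4, 1).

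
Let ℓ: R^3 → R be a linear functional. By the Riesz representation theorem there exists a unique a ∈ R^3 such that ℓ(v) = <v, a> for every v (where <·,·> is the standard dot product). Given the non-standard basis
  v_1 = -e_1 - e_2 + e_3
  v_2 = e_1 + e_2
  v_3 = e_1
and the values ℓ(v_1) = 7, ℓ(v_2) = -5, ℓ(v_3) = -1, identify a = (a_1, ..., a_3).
a = (-1, -4, 2)

Write a = (a_1, ..., a_3) in the standard basis. For each basis vector v_i, ℓ(v_i) = <v_i, a> is a linear equation in the a_j's. Collect the n equations into a matrix system V a = ℓ, where row i of V is v_i (expressed in the standard basis). Since V is invertible (lower-triangular with 1s on the diagonal, up to permutation), solve by back-substitution:
  V =
[[-1, -1, 1],
 [1, 1, 0],
 [1, 0, 0]]
  V a = (7, -5, -1)
Solving gives a = (-1, -4, 2).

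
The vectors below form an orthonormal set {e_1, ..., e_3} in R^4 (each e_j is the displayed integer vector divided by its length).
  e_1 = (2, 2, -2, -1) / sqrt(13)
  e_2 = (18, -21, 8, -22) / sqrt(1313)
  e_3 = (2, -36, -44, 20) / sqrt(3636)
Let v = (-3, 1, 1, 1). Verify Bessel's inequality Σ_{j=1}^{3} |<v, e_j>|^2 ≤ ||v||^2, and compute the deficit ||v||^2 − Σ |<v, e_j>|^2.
Σ |<v, e_j>|^2 = 11; ||v||^2 = 12; deficit = 1

Write each e_j = u_j / sqrt(<u_j, u_j>) where u_j is the displayed integer vector. Then <v, e_j> = <v, u_j> / sqrt(<u_j, u_j>), so |<v, e_j>|^2 = <v, u_j>^2 / <u_j, u_j>.
Coefficients: <v, e_1> = -7/sqrt(13), <v, e_2> = -89/sqrt(1313), <v, e_3> = -66/sqrt(3636).
Square and sum: Σ |<v, e_j>|^2 = 11.
Compute ||v||^2 = v·v = 12.
Deficit = 12 − 11 = 1 ≥ 0, confirming Bessel's inequality. (The deficit equals ||v − Σ <v,e_j> e_j||^2, the squared distance from v to span{e_j}.)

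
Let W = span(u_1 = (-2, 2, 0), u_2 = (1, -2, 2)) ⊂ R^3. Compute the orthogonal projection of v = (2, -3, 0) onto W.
proj_W(v) = (22/9, -23/9, 2/9)

Set up U = [u_1 | ... | u_2] ∈ R^(3×2). The projector onto W = col(U) is P = U (U^T U)^(-1) U^T.
Compute U^T U =
  [8, -6]
  [-6, 9],
and U^T v = (-10, 8).
Solve U^T U · c = U^T v for the coefficients: c = (-7/6, 1/9). The projection is proj_W(v) = U c.
Check: (v - proj_W(v)) · u_1 = 0  (should be 0).
Check: (v - proj_W(v)) · u_2 = 0  (should be 0).
Result: proj_W(v) = (22/9, -23/9, 2/9).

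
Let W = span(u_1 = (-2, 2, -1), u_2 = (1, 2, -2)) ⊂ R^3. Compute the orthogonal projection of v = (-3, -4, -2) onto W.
proj_W(v) = (-119/65, -14/13, 98/65)

Set up U = [u_1 | ... | u_2] ∈ R^(3×2). The projector onto W = col(U) is P = U (U^T U)^(-1) U^T.
Compute U^T U =
  [9, 4]
  [4, 9],
and U^T v = (0, -7).
Solve U^T U · c = U^T v for the coefficients: c = (28/65, -63/65). The projection is proj_W(v) = U c.
Check: (v - proj_W(v)) · u_1 = 0  (should be 0).
Check: (v - proj_W(v)) · u_2 = 0  (should be 0).
Result: proj_W(v) = (-119/65, -14/13, 98/65).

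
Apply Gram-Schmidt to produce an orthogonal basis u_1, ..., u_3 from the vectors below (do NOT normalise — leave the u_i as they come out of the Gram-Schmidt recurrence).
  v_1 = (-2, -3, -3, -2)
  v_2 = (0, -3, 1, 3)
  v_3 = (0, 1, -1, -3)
Orthogonal basis:
  u_1 = (-2, -3, -3, -2)
  u_2 = (0, -3, 1, 3)
  u_3 = (6/13, -89/247, 93/247, -120/247)

Apply the Gram-Schmidt recurrence
  u_1 = v_1
  u_i = v_i − Σ_{j<i} ((v_i · u_j) / (u_j · u_j)) · u_j.

Step by step this gives:
  u_1 = (-2, -3, -3, -2)
  u_2 = (0, -3, 1, 3)
  u_3 = (6/13, -89/247, 93/247, -120/247)

Orthogonality check:
  u_2 · u_1 = 0 (should be 0)
  u_3 · u_1 = 0 (should be 0)
  u_3 · u_2 = 0 (should be 0)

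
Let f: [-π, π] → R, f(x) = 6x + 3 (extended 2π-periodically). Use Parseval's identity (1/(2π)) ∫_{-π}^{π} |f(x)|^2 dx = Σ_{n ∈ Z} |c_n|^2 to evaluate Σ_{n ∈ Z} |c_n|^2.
Σ |c_n|^2 = 12π^2 + 9

Expand and integrate term by term over [-π, π]:
  ∫ (6x)^2 dx = 36·(2π^3/3); ∫ 2·6·(3)·x dx = 0 (odd integrand); ∫ 3^2 dx = 9·2π.
So (1/(2π)) ∫_{-π}^{π} (6x + 3)^2 dx = 36π^2/3 + 9 = 12π^2 + 9.
Parseval ⇒ Σ |c_n|^2 = 12π^2 + 9.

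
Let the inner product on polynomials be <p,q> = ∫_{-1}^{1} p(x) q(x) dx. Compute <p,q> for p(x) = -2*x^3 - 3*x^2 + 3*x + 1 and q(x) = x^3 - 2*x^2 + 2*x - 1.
<p,q> = 86/21

Expand the product: p(x)·q(x) = -2*x^6 + x^5 + 5*x^4 - 9*x^3 + 7*x^2 - x - 1.
∫_{-1}^{1} of each monomial x^k gives [2/(k+1) if k even, 0 if k odd]. Integrating term-by-term (or equivalently evaluating the antiderivative F(x) = -2*x^7/7 + x^6/6 + x^5 - 9*x^4/4 + 7*x^3/3 - x^2/2 - x at the endpoints):
  F(1) − F(−1) = -15/28 − (-389/84) = 86/21.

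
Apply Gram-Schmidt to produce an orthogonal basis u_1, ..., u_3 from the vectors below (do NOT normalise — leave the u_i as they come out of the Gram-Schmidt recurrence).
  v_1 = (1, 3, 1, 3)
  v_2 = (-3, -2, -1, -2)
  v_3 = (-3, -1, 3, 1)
Orthogonal basis:
  u_1 = (1, 3, 1, 3)
  u_2 = (-11/5, 2/5, -1/5, 2/5)
  u_3 = (-6/13, -19/13, 42/13, 7/13)

Apply the Gram-Schmidt recurrence
  u_1 = v_1
  u_i = v_i − Σ_{j<i} ((v_i · u_j) / (u_j · u_j)) · u_j.

Step by step this gives:
  u_1 = (1, 3, 1, 3)
  u_2 = (-11/5, 2/5, -1/5, 2/5)
  u_3 = (-6/13, -19/13, 42/13, 7/13)

Orthogonality check:
  u_2 · u_1 = 0 (should be 0)
  u_3 · u_1 = 0 (should be 0)
  u_3 · u_2 = 0 (should be 0)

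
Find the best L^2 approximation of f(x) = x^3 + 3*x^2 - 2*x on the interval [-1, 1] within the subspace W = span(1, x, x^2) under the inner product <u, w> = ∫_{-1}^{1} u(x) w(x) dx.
g(x) = 3*x^2 - 7*x/5

The best approximation g ∈ W is the orthogonal projection of f onto W. Writing g = a_0 + a_1 x + a_2 x^2, the coefficients solve the normal equations G · a = b where
  G_{ij} = <φ_i, φ_j> and b_i = <f, φ_i>, with φ_0 = 1, φ_1 = x, φ_2 = x^2.
G =
  [2, 0, 2/3]
  [0, 2/3, 0]
  [2/3, 0, 2/5],
b = (2, -14/15, 6/5).
Solving gives a_0 = 0, a_1 = -7/5, a_2 = 3, so
  g(x) = 3*x^2 - 7*x/5.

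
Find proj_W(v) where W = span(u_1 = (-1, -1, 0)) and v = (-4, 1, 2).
proj_W(v) = (-3/2, -3/2, 0)

Set up U = [u_1 | ... | u_1] ∈ R^(3×1). The projector onto W = col(U) is P = U (U^T U)^(-1) U^T.
Compute U^T U =
  [2],
and U^T v = (3).
Solve U^T U · c = U^T v for the coefficients: c = (3/2). The projection is proj_W(v) = U c.
Check: (v - proj_W(v)) · u_1 = 0  (should be 0).
Result: proj_W(v) = (-3/2, -3/2, 0).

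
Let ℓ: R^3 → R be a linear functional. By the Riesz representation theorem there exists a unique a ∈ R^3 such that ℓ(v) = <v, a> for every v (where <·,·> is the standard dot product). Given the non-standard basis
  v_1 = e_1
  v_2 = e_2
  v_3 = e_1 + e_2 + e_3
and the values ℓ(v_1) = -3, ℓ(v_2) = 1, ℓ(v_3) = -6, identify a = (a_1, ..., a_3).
a = (-3, 1, -4)

Write a = (a_1, ..., a_3) in the standard basis. For each basis vector v_i, ℓ(v_i) = <v_i, a> is a linear equation in the a_j's. Collect the n equations into a matrix system V a = ℓ, where row i of V is v_i (expressed in the standard basis). Since V is invertible (lower-triangular with 1s on the diagonal, up to permutation), solve by back-substitution:
  V =
[[1, 0, 0],
 [0, 1, 0],
 [1, 1, 1]]
  V a = (-3, 1, -6)
Solving gives a = (-3, 1, -4).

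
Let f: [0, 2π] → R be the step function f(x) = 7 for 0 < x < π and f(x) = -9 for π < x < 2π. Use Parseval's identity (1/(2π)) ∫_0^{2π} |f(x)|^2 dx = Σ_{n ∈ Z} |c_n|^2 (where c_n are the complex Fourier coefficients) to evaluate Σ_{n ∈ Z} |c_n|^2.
Σ |c_n|^2 = 65

Parseval equates the L^2 energy of f (normalised by 1/(2π)) with the ℓ^2 sum of its Fourier coefficients: (1/(2π)) ∫_0^{2π} |f|^2 = Σ |c_n|^2.
Compute the left side: (1/(2π)) [∫_0^π 7^2 dx + ∫_π^{2π} (-9)^2 dx] = (1/(2π)) · (49π + 81π) = (49 + 81)/2 = 65.
So Σ_{n ∈ Z} |c_n|^2 = 65.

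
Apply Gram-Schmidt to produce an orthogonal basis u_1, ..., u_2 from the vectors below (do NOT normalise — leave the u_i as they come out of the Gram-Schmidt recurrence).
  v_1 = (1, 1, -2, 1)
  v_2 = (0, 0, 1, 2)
Orthogonal basis:
  u_1 = (1, 1, -2, 1)
  u_2 = (0, 0, 1, 2)

Apply the Gram-Schmidt recurrence
  u_1 = v_1
  u_i = v_i − Σ_{j<i} ((v_i · u_j) / (u_j · u_j)) · u_j.

Step by step this gives:
  u_1 = (1, 1, -2, 1)
  u_2 = (0, 0, 1, 2)

Orthogonality check:
  u_2 · u_1 = 0 (should be 0)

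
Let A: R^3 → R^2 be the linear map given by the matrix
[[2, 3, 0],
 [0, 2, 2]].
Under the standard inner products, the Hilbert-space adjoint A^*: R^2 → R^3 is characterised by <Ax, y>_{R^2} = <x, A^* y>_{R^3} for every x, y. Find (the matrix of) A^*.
A^* = A^T =
[[2, 0],
 [3, 2],
 [0, 2]]

For real matrices with standard dot products, the defining identity <Ax, y> = <x, A^* y> gives (Ax)^T y = x^T (A^*) y, i.e. x^T A^T y = x^T (A^*) y. Since this holds for all x, y, we must have A^* = A^T. Therefore
A^* =
[[2, 0],
 [3, 2],
 [0, 2]].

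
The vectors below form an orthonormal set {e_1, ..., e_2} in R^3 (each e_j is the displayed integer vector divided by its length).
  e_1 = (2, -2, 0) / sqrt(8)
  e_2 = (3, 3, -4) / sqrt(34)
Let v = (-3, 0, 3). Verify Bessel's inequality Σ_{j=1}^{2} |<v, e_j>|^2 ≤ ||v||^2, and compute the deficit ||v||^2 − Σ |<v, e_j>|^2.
Σ |<v, e_j>|^2 = 297/17; ||v||^2 = 18; deficit = 9/17

Write each e_j = u_j / sqrt(<u_j, u_j>) where u_j is the displayed integer vector. Then <v, e_j> = <v, u_j> / sqrt(<u_j, u_j>), so |<v, e_j>|^2 = <v, u_j>^2 / <u_j, u_j>.
Coefficients: <v, e_1> = -6/sqrt(8), <v, e_2> = -21/sqrt(34).
Square and sum: Σ |<v, e_j>|^2 = 297/17.
Compute ||v||^2 = v·v = 18.
Deficit = 18 − 297/17 = 9/17 ≥ 0, confirming Bessel's inequality. (The deficit equals ||v − Σ <v,e_j> e_j||^2, the squared distance from v to span{e_j}.)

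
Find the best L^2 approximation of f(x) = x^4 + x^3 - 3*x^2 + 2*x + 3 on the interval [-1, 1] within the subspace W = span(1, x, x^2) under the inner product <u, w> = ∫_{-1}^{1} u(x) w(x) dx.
g(x) = -15*x^2/7 + 13*x/5 + 102/35

The best approximation g ∈ W is the orthogonal projection of f onto W. Writing g = a_0 + a_1 x + a_2 x^2, the coefficients solve the normal equations G · a = b where
  G_{ij} = <φ_i, φ_j> and b_i = <f, φ_i>, with φ_0 = 1, φ_1 = x, φ_2 = x^2.
G =
  [2, 0, 2/3]
  [0, 2/3, 0]
  [2/3, 0, 2/5],
b = (22/5, 26/15, 38/35).
Solving gives a_0 = 102/35, a_1 = 13/5, a_2 = -15/7, so
  g(x) = -15*x^2/7 + 13*x/5 + 102/35.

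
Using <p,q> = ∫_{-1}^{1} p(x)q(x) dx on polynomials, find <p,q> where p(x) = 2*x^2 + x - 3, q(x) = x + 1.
<p,q> = -4

Expand the product: p(x)·q(x) = 2*x^3 + 3*x^2 - 2*x - 3.
∫_{-1}^{1} of each monomial x^k gives [2/(k+1) if k even, 0 if k odd]. Integrating term-by-term (or equivalently evaluating the antiderivative F(x) = x^4/2 + x^3 - x^2 - 3*x at the endpoints):
  F(1) − F(−1) = -5/2 − (3/2) = -4.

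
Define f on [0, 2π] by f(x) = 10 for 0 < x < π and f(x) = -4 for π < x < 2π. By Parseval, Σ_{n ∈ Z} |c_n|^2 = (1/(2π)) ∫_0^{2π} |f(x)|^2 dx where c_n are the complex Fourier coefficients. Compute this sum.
Σ |c_n|^2 = 58

Parseval equates the L^2 energy of f (normalised by 1/(2π)) with the ℓ^2 sum of its Fourier coefficients: (1/(2π)) ∫_0^{2π} |f|^2 = Σ |c_n|^2.
Compute the left side: (1/(2π)) [∫_0^π 10^2 dx + ∫_π^{2π} (-4)^2 dx] = (1/(2π)) · (100π + 16π) = (100 + 16)/2 = 58.
So Σ_{n ∈ Z} |c_n|^2 = 58.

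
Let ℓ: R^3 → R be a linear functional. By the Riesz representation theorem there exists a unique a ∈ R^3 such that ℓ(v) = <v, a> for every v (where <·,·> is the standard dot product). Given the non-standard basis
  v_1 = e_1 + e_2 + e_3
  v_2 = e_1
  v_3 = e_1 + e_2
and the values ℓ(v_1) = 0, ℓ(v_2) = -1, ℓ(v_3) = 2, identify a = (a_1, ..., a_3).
a = (-1, 3, -2)

Write a = (a_1, ..., a_3) in the standard basis. For each basis vector v_i, ℓ(v_i) = <v_i, a> is a linear equation in the a_j's. Collect the n equations into a matrix system V a = ℓ, where row i of V is v_i (expressed in the standard basis). Since V is invertible (lower-triangular with 1s on the diagonal, up to permutation), solve by back-substitution:
  V =
[[1, 1, 1],
 [1, 0, 0],
 [1, 1, 0]]
  V a = (0, -1, 2)
Solving gives a = (-1, 3, -2).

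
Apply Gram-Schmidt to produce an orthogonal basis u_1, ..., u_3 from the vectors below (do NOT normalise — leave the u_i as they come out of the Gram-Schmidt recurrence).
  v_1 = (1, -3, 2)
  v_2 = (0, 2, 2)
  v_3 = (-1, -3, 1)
Orthogonal basis:
  u_1 = (1, -3, 2)
  u_2 = (1/7, 11/7, 16/7)
  u_3 = (-5/3, -1/3, 1/3)

Apply the Gram-Schmidt recurrence
  u_1 = v_1
  u_i = v_i − Σ_{j<i} ((v_i · u_j) / (u_j · u_j)) · u_j.

Step by step this gives:
  u_1 = (1, -3, 2)
  u_2 = (1/7, 11/7, 16/7)
  u_3 = (-5/3, -1/3, 1/3)

Orthogonality check:
  u_2 · u_1 = 0 (should be 0)
  u_3 · u_1 = 0 (should be 0)
  u_3 · u_2 = 0 (should be 0)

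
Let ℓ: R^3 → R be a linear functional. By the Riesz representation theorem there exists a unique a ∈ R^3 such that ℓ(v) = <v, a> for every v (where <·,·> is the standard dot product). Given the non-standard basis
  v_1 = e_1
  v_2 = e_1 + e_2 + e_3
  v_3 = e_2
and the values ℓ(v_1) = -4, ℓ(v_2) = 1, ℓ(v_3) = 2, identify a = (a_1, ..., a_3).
a = (-4, 2, 3)

Write a = (a_1, ..., a_3) in the standard basis. For each basis vector v_i, ℓ(v_i) = <v_i, a> is a linear equation in the a_j's. Collect the n equations into a matrix system V a = ℓ, where row i of V is v_i (expressed in the standard basis). Since V is invertible (lower-triangular with 1s on the diagonal, up to permutation), solve by back-substitution:
  V =
[[1, 0, 0],
 [1, 1, 1],
 [0, 1, 0]]
  V a = (-4, 1, 2)
Solving gives a = (-4, 2, 3).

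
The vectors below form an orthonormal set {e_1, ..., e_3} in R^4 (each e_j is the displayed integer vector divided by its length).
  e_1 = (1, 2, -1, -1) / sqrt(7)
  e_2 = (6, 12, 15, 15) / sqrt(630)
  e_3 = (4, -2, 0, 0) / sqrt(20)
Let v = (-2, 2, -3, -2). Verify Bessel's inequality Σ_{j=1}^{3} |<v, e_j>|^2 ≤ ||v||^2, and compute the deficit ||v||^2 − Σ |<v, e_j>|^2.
Σ |<v, e_j>|^2 = 41/2; ||v||^2 = 21; deficit = 1/2

Write each e_j = u_j / sqrt(<u_j, u_j>) where u_j is the displayed integer vector. Then <v, e_j> = <v, u_j> / sqrt(<u_j, u_j>), so |<v, e_j>|^2 = <v, u_j>^2 / <u_j, u_j>.
Coefficients: <v, e_1> = 7/sqrt(7), <v, e_2> = -63/sqrt(630), <v, e_3> = -12/sqrt(20).
Square and sum: Σ |<v, e_j>|^2 = 41/2.
Compute ||v||^2 = v·v = 21.
Deficit = 21 − 41/2 = 1/2 ≥ 0, confirming Bessel's inequality. (The deficit equals ||v − Σ <v,e_j> e_j||^2, the squared distance from v to span{e_j}.)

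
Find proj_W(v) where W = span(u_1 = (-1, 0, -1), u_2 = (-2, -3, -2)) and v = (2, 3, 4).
proj_W(v) = (3, 3, 3)

Set up U = [u_1 | ... | u_2] ∈ R^(3×2). The projector onto W = col(U) is P = U (U^T U)^(-1) U^T.
Compute U^T U =
  [2, 4]
  [4, 17],
and U^T v = (-6, -21).
Solve U^T U · c = U^T v for the coefficients: c = (-1, -1). The projection is proj_W(v) = U c.
Check: (v - proj_W(v)) · u_1 = 0  (should be 0).
Check: (v - proj_W(v)) · u_2 = 0  (should be 0).
Result: proj_W(v) = (3, 3, 3).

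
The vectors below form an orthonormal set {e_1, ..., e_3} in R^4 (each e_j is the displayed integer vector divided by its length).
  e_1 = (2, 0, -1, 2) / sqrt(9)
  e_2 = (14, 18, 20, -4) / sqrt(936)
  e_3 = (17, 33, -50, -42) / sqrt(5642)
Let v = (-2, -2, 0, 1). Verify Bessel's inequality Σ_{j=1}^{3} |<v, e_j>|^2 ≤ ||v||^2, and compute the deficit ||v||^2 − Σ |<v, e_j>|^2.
Σ |<v, e_j>|^2 = 1944/217; ||v||^2 = 9; deficit = 9/217

Write each e_j = u_j / sqrt(<u_j, u_j>) where u_j is the displayed integer vector. Then <v, e_j> = <v, u_j> / sqrt(<u_j, u_j>), so |<v, e_j>|^2 = <v, u_j>^2 / <u_j, u_j>.
Coefficients: <v, e_1> = -2/sqrt(9), <v, e_2> = -68/sqrt(936), <v, e_3> = -142/sqrt(5642).
Square and sum: Σ |<v, e_j>|^2 = 1944/217.
Compute ||v||^2 = v·v = 9.
Deficit = 9 − 1944/217 = 9/217 ≥ 0, confirming Bessel's inequality. (The deficit equals ||v − Σ <v,e_j> e_j||^2, the squared distance from v to span{e_j}.)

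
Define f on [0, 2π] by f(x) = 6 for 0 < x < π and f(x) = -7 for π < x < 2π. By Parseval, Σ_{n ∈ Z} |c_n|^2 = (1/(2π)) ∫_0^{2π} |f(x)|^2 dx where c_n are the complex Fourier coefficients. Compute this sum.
Σ |c_n|^2 = 85/2

Parseval equates the L^2 energy of f (normalised by 1/(2π)) with the ℓ^2 sum of its Fourier coefficients: (1/(2π)) ∫_0^{2π} |f|^2 = Σ |c_n|^2.
Compute the left side: (1/(2π)) [∫_0^π 6^2 dx + ∫_π^{2π} (-7)^2 dx] = (1/(2π)) · (36π + 49π) = (36 + 49)/2 = 85/2.
So Σ_{n ∈ Z} |c_n|^2 = 85/2.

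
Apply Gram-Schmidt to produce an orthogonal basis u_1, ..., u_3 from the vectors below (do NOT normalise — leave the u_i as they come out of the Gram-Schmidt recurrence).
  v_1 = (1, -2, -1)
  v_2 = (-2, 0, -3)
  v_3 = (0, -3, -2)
Orthogonal basis:
  u_1 = (1, -2, -1)
  u_2 = (-13/6, 1/3, -17/6)
  u_3 = (-6/11, -5/11, 4/11)

Apply the Gram-Schmidt recurrence
  u_1 = v_1
  u_i = v_i − Σ_{j<i} ((v_i · u_j) / (u_j · u_j)) · u_j.

Step by step this gives:
  u_1 = (1, -2, -1)
  u_2 = (-13/6, 1/3, -17/6)
  u_3 = (-6/11, -5/11, 4/11)

Orthogonality check:
  u_2 · u_1 = 0 (should be 0)
  u_3 · u_1 = 0 (should be 0)
  u_3 · u_2 = 0 (should be 0)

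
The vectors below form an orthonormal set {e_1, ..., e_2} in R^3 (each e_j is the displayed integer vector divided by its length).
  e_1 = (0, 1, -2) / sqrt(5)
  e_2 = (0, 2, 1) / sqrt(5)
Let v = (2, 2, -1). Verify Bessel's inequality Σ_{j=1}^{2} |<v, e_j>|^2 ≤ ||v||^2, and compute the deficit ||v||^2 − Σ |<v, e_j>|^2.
Σ |<v, e_j>|^2 = 5; ||v||^2 = 9; deficit = 4

Write each e_j = u_j / sqrt(<u_j, u_j>) where u_j is the displayed integer vector. Then <v, e_j> = <v, u_j> / sqrt(<u_j, u_j>), so |<v, e_j>|^2 = <v, u_j>^2 / <u_j, u_j>.
Coefficients: <v, e_1> = 4/sqrt(5), <v, e_2> = 3/sqrt(5).
Square and sum: Σ |<v, e_j>|^2 = 5.
Compute ||v||^2 = v·v = 9.
Deficit = 9 − 5 = 4 ≥ 0, confirming Bessel's inequality. (The deficit equals ||v − Σ <v,e_j> e_j||^2, the squared distance from v to span{e_j}.)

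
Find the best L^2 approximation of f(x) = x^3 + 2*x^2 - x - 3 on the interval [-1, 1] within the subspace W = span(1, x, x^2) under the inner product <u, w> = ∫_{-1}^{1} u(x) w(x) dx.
g(x) = 2*x^2 - 2*x/5 - 3

The best approximation g ∈ W is the orthogonal projection of f onto W. Writing g = a_0 + a_1 x + a_2 x^2, the coefficients solve the normal equations G · a = b where
  G_{ij} = <φ_i, φ_j> and b_i = <f, φ_i>, with φ_0 = 1, φ_1 = x, φ_2 = x^2.
G =
  [2, 0, 2/3]
  [0, 2/3, 0]
  [2/3, 0, 2/5],
b = (-14/3, -4/15, -6/5).
Solving gives a_0 = -3, a_1 = -2/5, a_2 = 2, so
  g(x) = 2*x^2 - 2*x/5 - 3.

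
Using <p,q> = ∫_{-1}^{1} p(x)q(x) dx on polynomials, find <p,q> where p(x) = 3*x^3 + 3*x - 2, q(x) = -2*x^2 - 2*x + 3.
<p,q> = -236/15

Expand the product: p(x)·q(x) = -6*x^5 - 6*x^4 + 3*x^3 - 2*x^2 + 13*x - 6.
∫_{-1}^{1} of each monomial x^k gives [2/(k+1) if k even, 0 if k odd]. Integrating term-by-term (or equivalently evaluating the antiderivative F(x) = -x^6 - 6*x^5/5 + 3*x^4/4 - 2*x^3/3 + 13*x^2/2 - 6*x at the endpoints):
  F(1) − F(−1) = -97/60 − (847/60) = -236/15.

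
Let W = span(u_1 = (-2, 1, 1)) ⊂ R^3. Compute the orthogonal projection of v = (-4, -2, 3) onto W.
proj_W(v) = (-3, 3/2, 3/2)

Set up U = [u_1 | ... | u_1] ∈ R^(3×1). The projector onto W = col(U) is P = U (U^T U)^(-1) U^T.
Compute U^T U =
  [6],
and U^T v = (9).
Solve U^T U · c = U^T v for the coefficients: c = (3/2). The projection is proj_W(v) = U c.
Check: (v - proj_W(v)) · u_1 = 0  (should be 0).
Result: proj_W(v) = (-3, 3/2, 3/2).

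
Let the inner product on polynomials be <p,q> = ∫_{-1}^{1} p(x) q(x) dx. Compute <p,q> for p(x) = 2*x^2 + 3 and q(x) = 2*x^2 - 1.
<p,q> = -26/15

Expand the product: p(x)·q(x) = 4*x^4 + 4*x^2 - 3.
∫_{-1}^{1} of each monomial x^k gives [2/(k+1) if k even, 0 if k odd]. Integrating term-by-term (or equivalently evaluating the antiderivative F(x) = 4*x^5/5 + 4*x^3/3 - 3*x at the endpoints):
  F(1) − F(−1) = -13/15 − (13/15) = -26/15.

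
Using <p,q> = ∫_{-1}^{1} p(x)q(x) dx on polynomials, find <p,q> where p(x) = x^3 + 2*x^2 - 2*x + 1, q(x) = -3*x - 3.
<p,q> = -36/5

Expand the product: p(x)·q(x) = -3*x^4 - 9*x^3 + 3*x - 3.
∫_{-1}^{1} of each monomial x^k gives [2/(k+1) if k even, 0 if k odd]. Integrating term-by-term (or equivalently evaluating the antiderivative F(x) = -3*x^5/5 - 9*x^4/4 + 3*x^2/2 - 3*x at the endpoints):
  F(1) − F(−1) = -87/20 − (57/20) = -36/5.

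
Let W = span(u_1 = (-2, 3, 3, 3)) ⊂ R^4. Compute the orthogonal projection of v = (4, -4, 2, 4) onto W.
proj_W(v) = (4/31, -6/31, -6/31, -6/31)

Set up U = [u_1 | ... | u_1] ∈ R^(4×1). The projector onto W = col(U) is P = U (U^T U)^(-1) U^T.
Compute U^T U =
  [31],
and U^T v = (-2).
Solve U^T U · c = U^T v for the coefficients: c = (-2/31). The projection is proj_W(v) = U c.
Check: (v - proj_W(v)) · u_1 = 0  (should be 0).
Result: proj_W(v) = (4/31, -6/31, -6/31, -6/31).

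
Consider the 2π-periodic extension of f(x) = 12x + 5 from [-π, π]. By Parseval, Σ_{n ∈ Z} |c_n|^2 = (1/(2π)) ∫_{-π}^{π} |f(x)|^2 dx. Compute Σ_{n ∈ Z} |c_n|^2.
Σ |c_n|^2 = 48π^2 + 25

Expand and integrate term by term over [-π, π]:
  ∫ (12x)^2 dx = 144·(2π^3/3); ∫ 2·12·(5)·x dx = 0 (odd integrand); ∫ 5^2 dx = 25·2π.
So (1/(2π)) ∫_{-π}^{π} (12x + 5)^2 dx = 144π^2/3 + 25 = 48π^2 + 25.
Parseval ⇒ Σ |c_n|^2 = 48π^2 + 25.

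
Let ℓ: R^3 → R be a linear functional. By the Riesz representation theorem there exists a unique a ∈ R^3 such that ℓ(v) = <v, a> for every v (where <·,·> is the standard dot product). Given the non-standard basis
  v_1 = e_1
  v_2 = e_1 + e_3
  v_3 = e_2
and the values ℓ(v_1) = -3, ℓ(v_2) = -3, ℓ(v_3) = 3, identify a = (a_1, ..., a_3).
a = (-3, 3, 0)

Write a = (a_1, ..., a_3) in the standard basis. For each basis vector v_i, ℓ(v_i) = <v_i, a> is a linear equation in the a_j's. Collect the n equations into a matrix system V a = ℓ, where row i of V is v_i (expressed in the standard basis). Since V is invertible (lower-triangular with 1s on the diagonal, up to permutation), solve by back-substitution:
  V =
[[1, 0, 0],
 [1, 0, 1],
 [0, 1, 0]]
  V a = (-3, -3, 3)
Solving gives a = (-3, 3, 0).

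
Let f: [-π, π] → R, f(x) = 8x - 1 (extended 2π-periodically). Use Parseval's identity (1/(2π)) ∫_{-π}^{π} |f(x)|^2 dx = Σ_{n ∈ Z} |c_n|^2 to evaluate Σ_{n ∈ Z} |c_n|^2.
Σ |c_n|^2 = 64π^2/3 + 1

Expand and integrate term by term over [-π, π]:
  ∫ (8x)^2 dx = 64·(2π^3/3); ∫ 2·8·(-1)·x dx = 0 (odd integrand); ∫ (-1)^2 dx = 1·2π.
So (1/(2π)) ∫_{-π}^{π} (8x - 1)^2 dx = 64π^2/3 + 1 = 64π^2/3 + 1.
Parseval ⇒ Σ |c_n|^2 = 64π^2/3 + 1.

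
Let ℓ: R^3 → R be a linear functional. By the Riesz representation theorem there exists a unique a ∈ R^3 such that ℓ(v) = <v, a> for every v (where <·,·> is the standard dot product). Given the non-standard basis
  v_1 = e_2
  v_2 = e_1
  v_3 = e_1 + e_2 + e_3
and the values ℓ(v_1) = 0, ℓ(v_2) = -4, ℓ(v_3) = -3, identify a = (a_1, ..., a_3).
a = (-4, 0, 1)

Write a = (a_1, ..., a_3) in the standard basis. For each basis vector v_i, ℓ(v_i) = <v_i, a> is a linear equation in the a_j's. Collect the n equations into a matrix system V a = ℓ, where row i of V is v_i (expressed in the standard basis). Since V is invertible (lower-triangular with 1s on the diagonal, up to permutation), solve by back-substitution:
  V =
[[0, 1, 0],
 [1, 0, 0],
 [1, 1, 1]]
  V a = (0, -4, -3)
Solving gives a = (-4, 0, 1).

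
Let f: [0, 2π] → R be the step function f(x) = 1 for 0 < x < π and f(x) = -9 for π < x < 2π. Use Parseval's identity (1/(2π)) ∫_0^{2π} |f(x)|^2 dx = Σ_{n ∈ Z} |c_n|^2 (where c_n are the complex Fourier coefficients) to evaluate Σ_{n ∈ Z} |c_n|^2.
Σ |c_n|^2 = 41

Parseval equates the L^2 energy of f (normalised by 1/(2π)) with the ℓ^2 sum of its Fourier coefficients: (1/(2π)) ∫_0^{2π} |f|^2 = Σ |c_n|^2.
Compute the left side: (1/(2π)) [∫_0^π 1^2 dx + ∫_π^{2π} (-9)^2 dx] = (1/(2π)) · (1π + 81π) = (1 + 81)/2 = 41.
So Σ_{n ∈ Z} |c_n|^2 = 41.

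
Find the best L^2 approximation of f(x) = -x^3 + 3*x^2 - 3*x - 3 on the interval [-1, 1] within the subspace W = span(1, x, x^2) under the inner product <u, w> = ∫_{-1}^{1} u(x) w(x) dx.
g(x) = 3*x^2 - 18*x/5 - 3

The best approximation g ∈ W is the orthogonal projection of f onto W. Writing g = a_0 + a_1 x + a_2 x^2, the coefficients solve the normal equations G · a = b where
  G_{ij} = <φ_i, φ_j> and b_i = <f, φ_i>, with φ_0 = 1, φ_1 = x, φ_2 = x^2.
G =
  [2, 0, 2/3]
  [0, 2/3, 0]
  [2/3, 0, 2/5],
b = (-4, -12/5, -4/5).
Solving gives a_0 = -3, a_1 = -18/5, a_2 = 3, so
  g(x) = 3*x^2 - 18*x/5 - 3.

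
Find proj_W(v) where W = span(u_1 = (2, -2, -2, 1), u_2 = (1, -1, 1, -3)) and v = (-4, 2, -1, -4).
proj_W(v) = (-55/31, 55/31, 377/155, -316/155)

Set up U = [u_1 | ... | u_2] ∈ R^(4×2). The projector onto W = col(U) is P = U (U^T U)^(-1) U^T.
Compute U^T U =
  [13, -1]
  [-1, 12],
and U^T v = (-14, 5).
Solve U^T U · c = U^T v for the coefficients: c = (-163/155, 51/155). The projection is proj_W(v) = U c.
Check: (v - proj_W(v)) · u_1 = 0  (should be 0).
Check: (v - proj_W(v)) · u_2 = 0  (should be 0).
Result: proj_W(v) = (-55/31, 55/31, 377/155, -316/155).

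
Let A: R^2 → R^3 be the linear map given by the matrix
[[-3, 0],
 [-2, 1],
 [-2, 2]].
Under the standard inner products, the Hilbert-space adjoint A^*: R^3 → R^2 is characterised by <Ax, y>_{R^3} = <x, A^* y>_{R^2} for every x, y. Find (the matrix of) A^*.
A^* = A^T =
[[-3, -2, -2],
 [0, 1, 2]]

For real matrices with standard dot products, the defining identity <Ax, y> = <x, A^* y> gives (Ax)^T y = x^T (A^*) y, i.e. x^T A^T y = x^T (A^*) y. Since this holds for all x, y, we must have A^* = A^T. Therefore
A^* =
[[-3, -2, -2],
 [0, 1, 2]].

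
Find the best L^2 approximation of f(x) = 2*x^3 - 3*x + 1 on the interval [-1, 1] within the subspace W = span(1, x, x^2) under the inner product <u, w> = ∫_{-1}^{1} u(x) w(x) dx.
g(x) = 1 - 9*x/5

The best approximation g ∈ W is the orthogonal projection of f onto W. Writing g = a_0 + a_1 x + a_2 x^2, the coefficients solve the normal equations G · a = b where
  G_{ij} = <φ_i, φ_j> and b_i = <f, φ_i>, with φ_0 = 1, φ_1 = x, φ_2 = x^2.
G =
  [2, 0, 2/3]
  [0, 2/3, 0]
  [2/3, 0, 2/5],
b = (2, -6/5, 2/3).
Solving gives a_0 = 1, a_1 = -9/5, a_2 = 0, so
  g(x) = 1 - 9*x/5.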